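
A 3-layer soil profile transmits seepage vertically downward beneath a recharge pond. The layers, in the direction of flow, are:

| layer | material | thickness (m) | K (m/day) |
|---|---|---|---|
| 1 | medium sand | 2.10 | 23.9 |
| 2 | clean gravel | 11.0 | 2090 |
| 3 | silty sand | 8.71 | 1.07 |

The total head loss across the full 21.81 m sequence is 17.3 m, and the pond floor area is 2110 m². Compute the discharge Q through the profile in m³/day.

4430

Flow is perpendicular to layering, so the layers act in series and the equivalent K is the thickness-weighted harmonic mean.
Total thickness L = 2.10 + 11.0 + 8.71 = 21.81 m.
Σ(b_i/K_i) = 2.10/23.9 + 11.0/2090 + 8.71/1.07 = 8.233 d.
K_eq = L / Σ(b_i/K_i) = 21.81 / 8.233 = 2.649 m/day.
Q = K_eq · A · (Δh/L) = 2.649 × 2110 × (17.3/21.81) = 4434 m³/day.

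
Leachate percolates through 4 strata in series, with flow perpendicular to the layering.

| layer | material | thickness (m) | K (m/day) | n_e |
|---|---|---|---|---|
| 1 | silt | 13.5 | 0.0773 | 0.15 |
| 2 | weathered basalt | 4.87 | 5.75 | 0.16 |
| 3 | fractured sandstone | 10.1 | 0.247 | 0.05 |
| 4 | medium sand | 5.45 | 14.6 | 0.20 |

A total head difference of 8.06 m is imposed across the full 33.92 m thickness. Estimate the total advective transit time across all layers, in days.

118

With flow normal to the layers, continuity requires the same specific discharge q through every layer.
Σ(b_i/K_i) = 13.5/0.0773 + 4.87/5.75 + 10.1/0.247 + 5.45/14.6 = 216.8 d.
q = Δh / Σ(b_i/K_i) = 8.06 / 216.8 = 0.03718 m/day.
In each layer the seepage velocity is v_i = q/n_i, so the layer transit time is t_i = b_i·n_i / q:
  layer 1 (silt): t_1 = 13.5 × 0.15 / 0.03718 = 54.46 d
  layer 2 (weathered basalt): t_2 = 4.87 × 0.16 / 0.03718 = 20.95 d
  layer 3 (fractured sandstone): t_3 = 10.1 × 0.05 / 0.03718 = 13.58 d
  layer 4 (medium sand): t_4 = 5.45 × 0.20 / 0.03718 = 29.31 d
Total t = Σ t_i = 118.3 days.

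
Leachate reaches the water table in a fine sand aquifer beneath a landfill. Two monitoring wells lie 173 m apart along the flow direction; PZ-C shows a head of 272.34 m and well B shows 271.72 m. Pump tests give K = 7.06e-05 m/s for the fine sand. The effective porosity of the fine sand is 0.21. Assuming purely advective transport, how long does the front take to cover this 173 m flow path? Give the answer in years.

4.55

Convert K: 7.06e-05 m/s × 86400 = 6.100 m/day.
Hydraulic gradient i = (272.34 − 271.72) / 173 = 0.62 / 173 = 0.003584.
Darcy flux q = K · i = 6.100 × 0.003584 = 0.02186 m/day.
Seepage velocity v = q / n_e = 0.02186 / 0.21 = 0.1041 m/day.
Travel time t = L / v = 173 / 0.1041 = 1662 days = 4.550 years.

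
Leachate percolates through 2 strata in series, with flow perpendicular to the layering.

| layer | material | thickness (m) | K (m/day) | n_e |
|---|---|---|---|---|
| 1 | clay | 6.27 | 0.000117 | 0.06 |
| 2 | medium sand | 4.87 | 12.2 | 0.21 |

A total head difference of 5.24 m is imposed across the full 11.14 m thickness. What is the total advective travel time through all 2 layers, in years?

39.2

With flow normal to the layers, continuity requires the same specific discharge q through every layer.
Σ(b_i/K_i) = 6.27/0.000117 + 4.87/12.2 = 53590 d.
q = Δh / Σ(b_i/K_i) = 5.24 / 53590 = 9.778e-05 m/day.
In each layer the seepage velocity is v_i = q/n_i, so the layer transit time is t_i = b_i·n_i / q:
  layer 1 (clay): t_1 = 6.27 × 0.06 / 9.778e-05 = 3847 d
  layer 2 (medium sand): t_2 = 4.87 × 0.21 / 9.778e-05 = 10459 d
Total t = Σ t_i = 14307 days = 39.17 years.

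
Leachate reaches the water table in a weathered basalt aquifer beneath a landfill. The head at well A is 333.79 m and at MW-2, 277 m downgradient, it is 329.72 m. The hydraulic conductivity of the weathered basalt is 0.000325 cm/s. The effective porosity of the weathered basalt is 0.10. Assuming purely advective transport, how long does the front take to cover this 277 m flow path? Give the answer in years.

18.4

Convert K: 0.000325 cm/s × 864 = 0.2808 m/day.
Hydraulic gradient i = (333.79 − 329.72) / 277 = 4.07 / 277 = 0.01469.
Darcy flux q = K · i = 0.2808 × 0.01469 = 0.004126 m/day.
Seepage velocity v = q / n_e = 0.004126 / 0.10 = 0.04126 m/day.
Travel time t = L / v = 277 / 0.04126 = 6714 days = 18.38 years.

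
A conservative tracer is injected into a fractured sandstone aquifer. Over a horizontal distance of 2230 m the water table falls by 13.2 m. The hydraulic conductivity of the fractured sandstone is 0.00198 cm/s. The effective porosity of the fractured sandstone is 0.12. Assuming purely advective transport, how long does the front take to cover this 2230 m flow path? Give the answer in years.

72.4

Convert K: 0.00198 cm/s × 864 = 1.711 m/day.
Hydraulic gradient i = Δh / L = 13.2 / 2230 = 0.005919.
Darcy flux q = K · i = 1.711 × 0.005919 = 0.01013 m/day.
Seepage velocity v = q / n_e = 0.01013 / 0.12 = 0.08439 m/day.
Travel time t = L / v = 2230 / 0.08439 = 26426 days = 72.35 years.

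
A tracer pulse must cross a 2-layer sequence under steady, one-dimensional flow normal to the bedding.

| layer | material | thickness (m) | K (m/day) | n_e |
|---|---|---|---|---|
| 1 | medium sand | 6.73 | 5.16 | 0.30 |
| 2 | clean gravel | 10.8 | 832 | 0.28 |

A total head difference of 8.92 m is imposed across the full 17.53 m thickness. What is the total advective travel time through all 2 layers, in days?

0.745

With flow normal to the layers, continuity requires the same specific discharge q through every layer.
Σ(b_i/K_i) = 6.73/5.16 + 10.8/832 = 1.317 d.
q = Δh / Σ(b_i/K_i) = 8.92 / 1.317 = 6.772 m/day.
In each layer the seepage velocity is v_i = q/n_i, so the layer transit time is t_i = b_i·n_i / q:
  layer 1 (medium sand): t_1 = 6.73 × 0.30 / 6.772 = 0.2982 d
  layer 2 (clean gravel): t_2 = 10.8 × 0.28 / 6.772 = 0.4466 d
Total t = Σ t_i = 0.7447 days.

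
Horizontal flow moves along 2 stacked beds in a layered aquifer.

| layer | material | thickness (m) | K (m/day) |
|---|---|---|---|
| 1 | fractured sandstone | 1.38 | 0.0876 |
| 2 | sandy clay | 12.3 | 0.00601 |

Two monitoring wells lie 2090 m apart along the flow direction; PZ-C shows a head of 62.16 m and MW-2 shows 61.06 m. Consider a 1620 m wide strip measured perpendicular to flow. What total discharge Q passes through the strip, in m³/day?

Flow is parallel to layering, so each bed carries its own Darcy discharge and the transmissivities add.
Σ(K_i·b_i) = 0.0876×1.38 + 0.00601×12.3 = 0.1948 m²/day.
Hydraulic gradient i = (62.16 − 61.06) / 2090 = 1.1 / 2090 = 0.0005263.
Q = Σ(K_i·b_i) · W · i = 0.1948 × 1620 × 0.0005263 = 0.1661 m³/day.

0.166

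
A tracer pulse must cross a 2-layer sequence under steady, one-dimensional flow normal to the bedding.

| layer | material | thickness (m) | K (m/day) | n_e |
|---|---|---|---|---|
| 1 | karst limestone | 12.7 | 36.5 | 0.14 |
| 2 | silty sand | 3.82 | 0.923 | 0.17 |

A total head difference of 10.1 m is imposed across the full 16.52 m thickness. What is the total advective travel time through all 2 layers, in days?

With flow normal to the layers, continuity requires the same specific discharge q through every layer.
Σ(b_i/K_i) = 12.7/36.5 + 3.82/0.923 = 4.487 d.
q = Δh / Σ(b_i/K_i) = 10.1 / 4.487 = 2.251 m/day.
In each layer the seepage velocity is v_i = q/n_i, so the layer transit time is t_i = b_i·n_i / q:
  layer 1 (karst limestone): t_1 = 12.7 × 0.14 / 2.251 = 0.7898 d
  layer 2 (silty sand): t_2 = 3.82 × 0.17 / 2.251 = 0.2885 d
Total t = Σ t_i = 1.078 days.

1.08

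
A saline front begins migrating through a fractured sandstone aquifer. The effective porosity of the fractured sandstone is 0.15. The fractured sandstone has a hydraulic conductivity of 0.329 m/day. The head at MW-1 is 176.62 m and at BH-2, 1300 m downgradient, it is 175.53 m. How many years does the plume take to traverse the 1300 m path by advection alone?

Hydraulic gradient i = (176.62 − 175.53) / 1300 = 1.09 / 1300 = 0.0008385.
Darcy flux q = K · i = 0.3290 × 0.0008385 = 0.0002759 m/day.
Seepage velocity v = q / n_e = 0.0002759 / 0.15 = 0.001839 m/day.
Travel time t = L / v = 1300 / 0.001839 = 7.069e+05 days = 1935 years.

1940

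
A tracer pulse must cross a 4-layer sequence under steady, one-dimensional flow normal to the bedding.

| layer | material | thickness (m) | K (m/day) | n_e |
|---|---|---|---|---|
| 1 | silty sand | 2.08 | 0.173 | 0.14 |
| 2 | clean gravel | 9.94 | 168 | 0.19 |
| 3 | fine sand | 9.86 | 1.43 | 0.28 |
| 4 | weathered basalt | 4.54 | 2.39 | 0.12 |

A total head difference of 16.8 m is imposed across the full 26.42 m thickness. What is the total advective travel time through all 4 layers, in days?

With flow normal to the layers, continuity requires the same specific discharge q through every layer.
Σ(b_i/K_i) = 2.08/0.173 + 9.94/168 + 9.86/1.43 + 4.54/2.39 = 20.88 d.
q = Δh / Σ(b_i/K_i) = 16.8 / 20.88 = 0.8047 m/day.
In each layer the seepage velocity is v_i = q/n_i, so the layer transit time is t_i = b_i·n_i / q:
  layer 1 (silty sand): t_1 = 2.08 × 0.14 / 0.8047 = 0.3619 d
  layer 2 (clean gravel): t_2 = 9.94 × 0.19 / 0.8047 = 2.347 d
  layer 3 (fine sand): t_3 = 9.86 × 0.28 / 0.8047 = 3.431 d
  layer 4 (weathered basalt): t_4 = 4.54 × 0.12 / 0.8047 = 0.6770 d
Total t = Σ t_i = 6.817 days.

6.82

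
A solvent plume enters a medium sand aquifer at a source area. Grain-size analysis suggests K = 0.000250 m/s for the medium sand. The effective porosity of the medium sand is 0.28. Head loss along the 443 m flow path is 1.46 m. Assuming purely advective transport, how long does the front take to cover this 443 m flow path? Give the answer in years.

4.77

Convert K: 0.000250 m/s × 86400 = 21.60 m/day.
Hydraulic gradient i = Δh / L = 1.46 / 443 = 0.003296.
Darcy flux q = K · i = 21.60 × 0.003296 = 0.07119 m/day.
Seepage velocity v = q / n_e = 0.07119 / 0.28 = 0.2542 m/day.
Travel time t = L / v = 443 / 0.2542 = 1742 days = 4.771 years.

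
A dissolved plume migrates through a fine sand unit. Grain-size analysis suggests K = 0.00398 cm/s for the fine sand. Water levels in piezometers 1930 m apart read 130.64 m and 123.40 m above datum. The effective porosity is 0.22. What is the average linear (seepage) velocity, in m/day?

0.0586

Convert K: 0.00398 cm/s × 864 = 3.439 m/day.
Hydraulic gradient i = (130.64 − 123.40) / 1930 = 7.24 / 1930 = 0.003751.
Darcy flux q = K · i = 3.439 × 0.003751 = 0.01290 m/day.
Seepage velocity v = q / n_e = 0.01290 / 0.22 = 0.05863 m/day.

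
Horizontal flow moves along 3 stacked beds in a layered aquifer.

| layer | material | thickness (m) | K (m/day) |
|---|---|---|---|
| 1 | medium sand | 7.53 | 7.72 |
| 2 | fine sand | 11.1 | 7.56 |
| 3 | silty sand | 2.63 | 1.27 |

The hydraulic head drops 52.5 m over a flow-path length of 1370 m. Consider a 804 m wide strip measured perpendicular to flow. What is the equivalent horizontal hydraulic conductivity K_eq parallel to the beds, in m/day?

6.84

Flow is parallel to layering, so each bed carries its own Darcy discharge and the transmissivities add.
Σ(K_i·b_i) = 7.72×7.53 + 7.56×11.1 + 1.27×2.63 = 145.4 m²/day.
Total thickness b = 21.26 m, so K_eq = Σ(K_i·b_i)/b = 6.839 m/day.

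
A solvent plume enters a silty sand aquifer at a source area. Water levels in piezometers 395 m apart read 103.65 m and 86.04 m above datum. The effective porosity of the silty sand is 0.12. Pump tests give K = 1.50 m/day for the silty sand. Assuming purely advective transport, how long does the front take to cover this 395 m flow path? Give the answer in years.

Hydraulic gradient i = (103.65 − 86.04) / 395 = 17.61 / 395 = 0.04458.
Darcy flux q = K · i = 1.500 × 0.04458 = 0.06687 m/day.
Seepage velocity v = q / n_e = 0.06687 / 0.12 = 0.5573 m/day.
Travel time t = L / v = 395 / 0.5573 = 708.8 days = 1.941 years.

1.94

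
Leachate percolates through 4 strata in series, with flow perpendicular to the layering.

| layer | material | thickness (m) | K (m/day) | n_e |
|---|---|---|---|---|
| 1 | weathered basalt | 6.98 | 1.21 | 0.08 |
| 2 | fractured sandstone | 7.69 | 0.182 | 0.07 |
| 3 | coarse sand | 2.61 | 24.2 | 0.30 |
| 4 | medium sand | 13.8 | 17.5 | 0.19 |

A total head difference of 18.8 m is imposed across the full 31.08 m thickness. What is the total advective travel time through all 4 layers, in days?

11.7

With flow normal to the layers, continuity requires the same specific discharge q through every layer.
Σ(b_i/K_i) = 6.98/1.21 + 7.69/0.182 + 2.61/24.2 + 13.8/17.5 = 48.92 d.
q = Δh / Σ(b_i/K_i) = 18.8 / 48.92 = 0.3843 m/day.
In each layer the seepage velocity is v_i = q/n_i, so the layer transit time is t_i = b_i·n_i / q:
  layer 1 (weathered basalt): t_1 = 6.98 × 0.08 / 0.3843 = 1.453 d
  layer 2 (fractured sandstone): t_2 = 7.69 × 0.07 / 0.3843 = 1.401 d
  layer 3 (coarse sand): t_3 = 2.61 × 0.30 / 0.3843 = 2.037 d
  layer 4 (medium sand): t_4 = 13.8 × 0.19 / 0.3843 = 6.822 d
Total t = Σ t_i = 11.71 days.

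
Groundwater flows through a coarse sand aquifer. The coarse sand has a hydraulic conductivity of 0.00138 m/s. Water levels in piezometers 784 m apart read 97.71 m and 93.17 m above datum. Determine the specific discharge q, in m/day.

0.690

Convert K: 0.00138 m/s × 86400 = 119.2 m/day.
Hydraulic gradient i = (97.71 − 93.17) / 784 = 4.54 / 784 = 0.005791.
Specific discharge q = K · i = 119.2 × 0.005791 = 0.6905 m/day.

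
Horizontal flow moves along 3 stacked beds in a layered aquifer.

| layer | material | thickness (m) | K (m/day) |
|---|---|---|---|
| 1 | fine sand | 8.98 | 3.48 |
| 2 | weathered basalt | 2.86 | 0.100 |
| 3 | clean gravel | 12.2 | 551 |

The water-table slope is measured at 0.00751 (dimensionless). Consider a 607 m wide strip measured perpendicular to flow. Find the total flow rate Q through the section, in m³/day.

30800

Flow is parallel to layering, so each bed carries its own Darcy discharge and the transmissivities add.
Σ(K_i·b_i) = 3.48×8.98 + 0.100×2.86 + 551×12.2 = 6754 m²/day.
Hydraulic gradient i = 0.00751.
Q = Σ(K_i·b_i) · W · i = 6754 × 607 × 0.007510 = 30787 m³/day.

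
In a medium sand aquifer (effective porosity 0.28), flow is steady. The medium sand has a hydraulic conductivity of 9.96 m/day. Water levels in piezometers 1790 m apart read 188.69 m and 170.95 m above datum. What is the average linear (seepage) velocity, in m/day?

Hydraulic gradient i = (188.69 − 170.95) / 1790 = 17.74 / 1790 = 0.009911.
Darcy flux q = K · i = 9.960 × 0.009911 = 0.09871 m/day.
Seepage velocity v = q / n_e = 0.09871 / 0.28 = 0.3525 m/day.

0.353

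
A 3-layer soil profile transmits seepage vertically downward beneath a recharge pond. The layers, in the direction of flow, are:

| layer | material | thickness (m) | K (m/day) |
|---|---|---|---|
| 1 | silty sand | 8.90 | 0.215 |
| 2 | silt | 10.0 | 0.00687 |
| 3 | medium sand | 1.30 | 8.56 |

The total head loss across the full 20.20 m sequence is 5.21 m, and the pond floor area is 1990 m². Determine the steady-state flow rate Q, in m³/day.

6.93

Flow is perpendicular to layering, so the layers act in series and the equivalent K is the thickness-weighted harmonic mean.
Total thickness L = 8.90 + 10.0 + 1.30 = 20.20 m.
Σ(b_i/K_i) = 8.90/0.215 + 10.0/0.00687 + 1.30/8.56 = 1497 d.
K_eq = L / Σ(b_i/K_i) = 20.20 / 1497 = 0.01349 m/day.
Q = K_eq · A · (Δh/L) = 0.01349 × 1990 × (5.21/20.20) = 6.925 m³/day.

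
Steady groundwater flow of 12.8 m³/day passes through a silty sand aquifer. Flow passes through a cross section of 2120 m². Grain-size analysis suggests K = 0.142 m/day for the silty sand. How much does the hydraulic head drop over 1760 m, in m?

From Q = K·A·i, i = Q / (K·A) = 12.8 / (0.1420 × 2120) = 0.04252.
Head loss Δh = i · L = 0.04252 × 1760 = 74.83 m.

74.8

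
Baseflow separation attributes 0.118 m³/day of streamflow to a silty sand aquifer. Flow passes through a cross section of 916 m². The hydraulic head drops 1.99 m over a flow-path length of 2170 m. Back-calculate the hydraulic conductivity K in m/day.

0.140

Hydraulic gradient i = Δh / L = 1.99 / 2170 = 0.0009171.
From Q = K·A·i, K = Q / (A·i) = 0.118 / (916.0 × 0.0009171) = 0.1405 m/day.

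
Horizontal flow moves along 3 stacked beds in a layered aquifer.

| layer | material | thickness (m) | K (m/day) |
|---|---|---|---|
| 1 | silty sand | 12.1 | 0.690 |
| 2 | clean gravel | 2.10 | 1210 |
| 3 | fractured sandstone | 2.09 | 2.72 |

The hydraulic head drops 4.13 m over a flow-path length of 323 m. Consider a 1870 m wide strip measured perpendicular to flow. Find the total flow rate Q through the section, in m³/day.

61100

Flow is parallel to layering, so each bed carries its own Darcy discharge and the transmissivities add.
Σ(K_i·b_i) = 0.690×12.1 + 1210×2.10 + 2.72×2.09 = 2555 m²/day.
Hydraulic gradient i = Δh / L = 4.13 / 323 = 0.01279.
Q = Σ(K_i·b_i) · W · i = 2555 × 1870 × 0.01279 = 61092 m³/day.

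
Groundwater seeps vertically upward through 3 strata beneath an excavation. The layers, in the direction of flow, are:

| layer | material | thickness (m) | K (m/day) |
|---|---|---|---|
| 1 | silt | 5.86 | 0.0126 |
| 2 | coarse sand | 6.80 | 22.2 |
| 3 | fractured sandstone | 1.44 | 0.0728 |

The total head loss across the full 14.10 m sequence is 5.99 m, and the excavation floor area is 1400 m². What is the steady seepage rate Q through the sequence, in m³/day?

17.3

Flow is perpendicular to layering, so the layers act in series and the equivalent K is the thickness-weighted harmonic mean.
Total thickness L = 5.86 + 6.80 + 1.44 = 14.10 m.
Σ(b_i/K_i) = 5.86/0.0126 + 6.80/22.2 + 1.44/0.0728 = 485.2 d.
K_eq = L / Σ(b_i/K_i) = 14.10 / 485.2 = 0.02906 m/day.
Q = K_eq · A · (Δh/L) = 0.02906 × 1400 × (5.99/14.10) = 17.28 m³/day.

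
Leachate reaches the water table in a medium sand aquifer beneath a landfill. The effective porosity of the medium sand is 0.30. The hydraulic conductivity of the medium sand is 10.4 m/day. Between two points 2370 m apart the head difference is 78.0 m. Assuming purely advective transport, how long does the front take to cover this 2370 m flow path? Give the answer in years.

Hydraulic gradient i = Δh / L = 78.0 / 2370 = 0.03291.
Darcy flux q = K · i = 10.40 × 0.03291 = 0.3423 m/day.
Seepage velocity v = q / n_e = 0.3423 / 0.30 = 1.141 m/day.
Travel time t = L / v = 2370 / 1.141 = 2077 days = 5.687 years.

5.69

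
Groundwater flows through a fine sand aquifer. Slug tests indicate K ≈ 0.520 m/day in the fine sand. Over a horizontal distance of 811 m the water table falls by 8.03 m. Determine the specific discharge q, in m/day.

Hydraulic gradient i = Δh / L = 8.03 / 811 = 0.009901.
Specific discharge q = K · i = 0.5200 × 0.009901 = 0.005149 m/day.

0.00515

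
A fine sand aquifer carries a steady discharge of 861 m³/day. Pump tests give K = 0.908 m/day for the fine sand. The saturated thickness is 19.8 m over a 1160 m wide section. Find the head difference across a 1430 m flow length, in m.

59.0

Cross-sectional area A = 1160 × 19.8 = 22968 m².
From Q = K·A·i, i = Q / (K·A) = 861 / (0.9080 × 22968) = 0.04129.
Head loss Δh = i · L = 0.04129 × 1430 = 59.04 m.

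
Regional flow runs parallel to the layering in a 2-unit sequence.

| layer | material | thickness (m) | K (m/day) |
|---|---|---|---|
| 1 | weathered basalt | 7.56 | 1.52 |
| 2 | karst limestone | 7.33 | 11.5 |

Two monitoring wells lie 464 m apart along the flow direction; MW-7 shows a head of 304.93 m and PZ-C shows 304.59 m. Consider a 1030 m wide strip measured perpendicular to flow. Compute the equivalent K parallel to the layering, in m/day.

6.43

Flow is parallel to layering, so each bed carries its own Darcy discharge and the transmissivities add.
Σ(K_i·b_i) = 1.52×7.56 + 11.5×7.33 = 95.79 m²/day.
Total thickness b = 14.89 m, so K_eq = Σ(K_i·b_i)/b = 6.433 m/day.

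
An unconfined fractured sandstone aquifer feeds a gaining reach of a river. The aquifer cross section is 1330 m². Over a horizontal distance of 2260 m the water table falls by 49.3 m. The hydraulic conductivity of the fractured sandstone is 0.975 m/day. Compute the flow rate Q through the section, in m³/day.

Hydraulic gradient i = Δh / L = 49.3 / 2260 = 0.02181.
Darcy's law: Q = K · A · i = 0.9750 × 1330 × 0.02181 = 28.29 m³/day.

28.3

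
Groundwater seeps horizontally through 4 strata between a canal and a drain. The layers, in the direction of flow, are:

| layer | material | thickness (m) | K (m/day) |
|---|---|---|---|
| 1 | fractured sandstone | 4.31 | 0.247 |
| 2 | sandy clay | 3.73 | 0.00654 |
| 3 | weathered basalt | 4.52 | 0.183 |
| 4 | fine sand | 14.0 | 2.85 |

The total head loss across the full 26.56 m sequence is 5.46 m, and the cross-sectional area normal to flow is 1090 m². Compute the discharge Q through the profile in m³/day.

Flow is perpendicular to layering, so the layers act in series and the equivalent K is the thickness-weighted harmonic mean.
Total thickness L = 4.31 + 3.73 + 4.52 + 14.0 = 26.56 m.
Σ(b_i/K_i) = 4.31/0.247 + 3.73/0.00654 + 4.52/0.183 + 14.0/2.85 = 617.4 d.
K_eq = L / Σ(b_i/K_i) = 26.56 / 617.4 = 0.04302 m/day.
Q = K_eq · A · (Δh/L) = 0.04302 × 1090 × (5.46/26.56) = 9.639 m³/day.

9.64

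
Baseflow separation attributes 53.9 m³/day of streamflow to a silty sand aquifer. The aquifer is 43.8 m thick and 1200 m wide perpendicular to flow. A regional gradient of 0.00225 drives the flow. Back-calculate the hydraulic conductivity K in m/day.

Cross-sectional area A = 1200 × 43.8 = 52560 m².
Hydraulic gradient i = 0.00225.
From Q = K·A·i, K = Q / (A·i) = 53.9 / (52560 × 0.002250) = 0.4558 m/day.

0.456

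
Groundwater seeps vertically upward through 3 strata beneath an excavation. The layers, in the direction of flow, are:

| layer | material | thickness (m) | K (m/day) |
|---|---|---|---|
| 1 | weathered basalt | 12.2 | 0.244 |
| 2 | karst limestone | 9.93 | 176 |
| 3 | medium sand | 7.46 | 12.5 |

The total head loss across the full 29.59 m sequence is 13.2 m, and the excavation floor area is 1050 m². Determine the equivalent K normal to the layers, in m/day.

Flow is perpendicular to layering, so the layers act in series and the equivalent K is the thickness-weighted harmonic mean.
Total thickness L = 12.2 + 9.93 + 7.46 = 29.59 m.
Σ(b_i/K_i) = 12.2/0.244 + 9.93/176 + 7.46/12.5 = 50.65 d.
K_eq = L / Σ(b_i/K_i) = 29.59 / 50.65 = 0.5842 m/day.

0.584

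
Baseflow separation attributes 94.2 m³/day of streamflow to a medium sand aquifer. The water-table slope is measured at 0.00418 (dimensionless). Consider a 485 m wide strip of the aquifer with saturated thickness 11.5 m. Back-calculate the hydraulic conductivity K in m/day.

Cross-sectional area A = 485 × 11.5 = 5578 m².
Hydraulic gradient i = 0.00418.
From Q = K·A·i, K = Q / (A·i) = 94.2 / (5578 × 0.004180) = 4.040 m/day.

4.04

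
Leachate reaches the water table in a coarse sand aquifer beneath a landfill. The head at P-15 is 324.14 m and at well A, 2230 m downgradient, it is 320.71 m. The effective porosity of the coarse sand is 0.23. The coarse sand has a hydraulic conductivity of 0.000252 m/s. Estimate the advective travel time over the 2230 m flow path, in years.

Convert K: 0.000252 m/s × 86400 = 21.77 m/day.
Hydraulic gradient i = (324.14 − 320.71) / 2230 = 3.43 / 2230 = 0.001538.
Darcy flux q = K · i = 21.77 × 0.001538 = 0.03349 m/day.
Seepage velocity v = q / n_e = 0.03349 / 0.23 = 0.1456 m/day.
Travel time t = L / v = 2230 / 0.1456 = 15315 days = 41.93 years.

41.9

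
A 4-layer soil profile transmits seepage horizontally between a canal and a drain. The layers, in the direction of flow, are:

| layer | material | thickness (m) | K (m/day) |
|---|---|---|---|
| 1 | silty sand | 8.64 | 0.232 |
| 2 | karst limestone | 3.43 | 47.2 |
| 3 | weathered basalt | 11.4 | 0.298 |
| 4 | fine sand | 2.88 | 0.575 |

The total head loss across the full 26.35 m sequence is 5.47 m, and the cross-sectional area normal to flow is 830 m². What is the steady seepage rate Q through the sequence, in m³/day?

56.3

Flow is perpendicular to layering, so the layers act in series and the equivalent K is the thickness-weighted harmonic mean.
Total thickness L = 8.64 + 3.43 + 11.4 + 2.88 = 26.35 m.
Σ(b_i/K_i) = 8.64/0.232 + 3.43/47.2 + 11.4/0.298 + 2.88/0.575 = 80.58 d.
K_eq = L / Σ(b_i/K_i) = 26.35 / 80.58 = 0.3270 m/day.
Q = K_eq · A · (Δh/L) = 0.3270 × 830 × (5.47/26.35) = 56.34 m³/day.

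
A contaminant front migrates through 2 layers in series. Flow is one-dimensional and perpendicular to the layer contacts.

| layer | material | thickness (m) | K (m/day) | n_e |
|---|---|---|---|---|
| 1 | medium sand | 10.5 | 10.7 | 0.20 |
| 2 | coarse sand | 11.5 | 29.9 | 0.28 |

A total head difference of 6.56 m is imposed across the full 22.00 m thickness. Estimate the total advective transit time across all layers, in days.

1.11

With flow normal to the layers, continuity requires the same specific discharge q through every layer.
Σ(b_i/K_i) = 10.5/10.7 + 11.5/29.9 = 1.366 d.
q = Δh / Σ(b_i/K_i) = 6.56 / 1.366 = 4.803 m/day.
In each layer the seepage velocity is v_i = q/n_i, so the layer transit time is t_i = b_i·n_i / q:
  layer 1 (medium sand): t_1 = 10.5 × 0.20 / 4.803 = 0.4373 d
  layer 2 (coarse sand): t_2 = 11.5 × 0.28 / 4.803 = 0.6705 d
Total t = Σ t_i = 1.108 days.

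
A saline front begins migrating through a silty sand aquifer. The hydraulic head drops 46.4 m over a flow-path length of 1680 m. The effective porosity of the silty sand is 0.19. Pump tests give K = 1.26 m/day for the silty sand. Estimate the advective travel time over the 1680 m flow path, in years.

25.1

Hydraulic gradient i = Δh / L = 46.4 / 1680 = 0.02762.
Darcy flux q = K · i = 1.260 × 0.02762 = 0.03480 m/day.
Seepage velocity v = q / n_e = 0.03480 / 0.19 = 0.1832 m/day.
Travel time t = L / v = 1680 / 0.1832 = 9172 days = 25.11 years.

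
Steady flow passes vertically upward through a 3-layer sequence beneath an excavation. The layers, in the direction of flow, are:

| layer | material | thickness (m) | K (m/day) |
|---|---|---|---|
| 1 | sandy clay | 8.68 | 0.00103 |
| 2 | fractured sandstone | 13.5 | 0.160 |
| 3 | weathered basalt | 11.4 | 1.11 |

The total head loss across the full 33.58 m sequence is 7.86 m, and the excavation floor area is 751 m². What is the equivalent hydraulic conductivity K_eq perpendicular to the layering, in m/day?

0.00394

Flow is perpendicular to layering, so the layers act in series and the equivalent K is the thickness-weighted harmonic mean.
Total thickness L = 8.68 + 13.5 + 11.4 = 33.58 m.
Σ(b_i/K_i) = 8.68/0.00103 + 13.5/0.160 + 11.4/1.11 = 8522 d.
K_eq = L / Σ(b_i/K_i) = 33.58 / 8522 = 0.003940 m/day.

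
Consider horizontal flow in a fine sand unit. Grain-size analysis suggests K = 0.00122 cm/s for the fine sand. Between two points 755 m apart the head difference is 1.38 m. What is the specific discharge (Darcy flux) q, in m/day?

Convert K: 0.00122 cm/s × 864 = 1.054 m/day.
Hydraulic gradient i = Δh / L = 1.38 / 755 = 0.001828.
Specific discharge q = K · i = 1.054 × 0.001828 = 0.001927 m/day.

0.00193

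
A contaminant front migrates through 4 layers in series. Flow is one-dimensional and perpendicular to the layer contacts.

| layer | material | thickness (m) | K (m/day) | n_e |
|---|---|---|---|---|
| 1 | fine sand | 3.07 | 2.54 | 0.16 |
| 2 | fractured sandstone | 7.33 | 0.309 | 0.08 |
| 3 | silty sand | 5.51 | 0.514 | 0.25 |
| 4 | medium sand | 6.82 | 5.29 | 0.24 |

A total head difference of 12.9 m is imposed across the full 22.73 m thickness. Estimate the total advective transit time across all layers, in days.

With flow normal to the layers, continuity requires the same specific discharge q through every layer.
Σ(b_i/K_i) = 3.07/2.54 + 7.33/0.309 + 5.51/0.514 + 6.82/5.29 = 36.94 d.
q = Δh / Σ(b_i/K_i) = 12.9 / 36.94 = 0.3492 m/day.
In each layer the seepage velocity is v_i = q/n_i, so the layer transit time is t_i = b_i·n_i / q:
  layer 1 (fine sand): t_1 = 3.07 × 0.16 / 0.3492 = 1.407 d
  layer 2 (fractured sandstone): t_2 = 7.33 × 0.08 / 0.3492 = 1.679 d
  layer 3 (silty sand): t_3 = 5.51 × 0.25 / 0.3492 = 3.944 d
  layer 4 (medium sand): t_4 = 6.82 × 0.24 / 0.3492 = 4.687 d
Total t = Σ t_i = 11.72 days.

11.7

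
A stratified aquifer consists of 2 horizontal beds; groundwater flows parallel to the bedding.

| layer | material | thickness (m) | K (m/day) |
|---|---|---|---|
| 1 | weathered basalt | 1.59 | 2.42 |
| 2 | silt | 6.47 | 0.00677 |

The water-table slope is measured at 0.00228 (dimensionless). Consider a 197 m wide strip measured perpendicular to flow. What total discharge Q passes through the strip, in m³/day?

Flow is parallel to layering, so each bed carries its own Darcy discharge and the transmissivities add.
Σ(K_i·b_i) = 2.42×1.59 + 0.00677×6.47 = 3.892 m²/day.
Hydraulic gradient i = 0.00228.
Q = Σ(K_i·b_i) · W · i = 3.892 × 197 × 0.002280 = 1.748 m³/day.

1.75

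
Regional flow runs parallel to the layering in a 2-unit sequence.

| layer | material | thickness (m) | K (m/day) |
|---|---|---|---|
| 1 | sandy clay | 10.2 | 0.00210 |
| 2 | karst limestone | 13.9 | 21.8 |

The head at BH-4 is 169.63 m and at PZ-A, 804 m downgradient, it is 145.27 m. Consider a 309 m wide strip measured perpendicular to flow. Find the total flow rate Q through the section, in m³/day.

2840

Flow is parallel to layering, so each bed carries its own Darcy discharge and the transmissivities add.
Σ(K_i·b_i) = 0.00210×10.2 + 21.8×13.9 = 303.0 m²/day.
Hydraulic gradient i = (169.63 − 145.27) / 804 = 24.36 / 804 = 0.03030.
Q = Σ(K_i·b_i) · W · i = 303.0 × 309 × 0.03030 = 2837 m³/day.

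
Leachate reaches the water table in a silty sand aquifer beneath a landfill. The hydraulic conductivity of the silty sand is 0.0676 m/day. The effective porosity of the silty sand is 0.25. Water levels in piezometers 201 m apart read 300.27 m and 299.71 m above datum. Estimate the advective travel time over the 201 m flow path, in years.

730

Hydraulic gradient i = (300.27 − 299.71) / 201 = 0.56 / 201 = 0.002786.
Darcy flux q = K · i = 0.06760 × 0.002786 = 0.0001883 m/day.
Seepage velocity v = q / n_e = 0.0001883 / 0.25 = 0.0007534 m/day.
Travel time t = L / v = 201 / 0.0007534 = 2.668e+05 days = 730.5 years.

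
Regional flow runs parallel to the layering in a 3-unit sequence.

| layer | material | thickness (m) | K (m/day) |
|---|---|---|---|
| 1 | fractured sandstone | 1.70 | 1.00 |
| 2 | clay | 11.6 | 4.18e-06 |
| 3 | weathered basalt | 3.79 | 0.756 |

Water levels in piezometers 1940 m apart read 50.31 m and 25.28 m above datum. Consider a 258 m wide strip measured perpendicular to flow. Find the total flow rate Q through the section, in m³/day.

15.2

Flow is parallel to layering, so each bed carries its own Darcy discharge and the transmissivities add.
Σ(K_i·b_i) = 1.00×1.70 + 4.18e-06×11.6 + 0.756×3.79 = 4.565 m²/day.
Hydraulic gradient i = (50.31 − 25.28) / 1940 = 25.03 / 1940 = 0.01290.
Q = Σ(K_i·b_i) · W · i = 4.565 × 258 × 0.01290 = 15.20 m³/day.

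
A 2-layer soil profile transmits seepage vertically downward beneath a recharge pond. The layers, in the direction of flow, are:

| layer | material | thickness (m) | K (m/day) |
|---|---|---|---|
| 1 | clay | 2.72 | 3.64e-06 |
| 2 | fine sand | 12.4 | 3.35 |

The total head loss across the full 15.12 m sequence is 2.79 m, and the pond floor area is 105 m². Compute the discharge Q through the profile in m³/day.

0.000392

Flow is perpendicular to layering, so the layers act in series and the equivalent K is the thickness-weighted harmonic mean.
Total thickness L = 2.72 + 12.4 = 15.12 m.
Σ(b_i/K_i) = 2.72/3.64e-06 + 12.4/3.35 = 7.473e+05 d.
K_eq = L / Σ(b_i/K_i) = 15.12 / 7.473e+05 = 2.023e-05 m/day.
Q = K_eq · A · (Δh/L) = 2.023e-05 × 105 × (2.79/15.12) = 0.0003920 m³/day.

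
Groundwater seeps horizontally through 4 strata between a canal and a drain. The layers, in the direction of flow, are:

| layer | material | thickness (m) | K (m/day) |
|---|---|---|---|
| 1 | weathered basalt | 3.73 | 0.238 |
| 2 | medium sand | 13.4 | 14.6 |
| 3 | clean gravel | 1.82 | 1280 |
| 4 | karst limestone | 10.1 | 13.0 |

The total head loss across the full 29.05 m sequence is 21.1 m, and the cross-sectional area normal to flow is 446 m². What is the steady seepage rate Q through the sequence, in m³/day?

Flow is perpendicular to layering, so the layers act in series and the equivalent K is the thickness-weighted harmonic mean.
Total thickness L = 3.73 + 13.4 + 1.82 + 10.1 = 29.05 m.
Σ(b_i/K_i) = 3.73/0.238 + 13.4/14.6 + 1.82/1280 + 10.1/13.0 = 17.37 d.
K_eq = L / Σ(b_i/K_i) = 29.05 / 17.37 = 1.673 m/day.
Q = K_eq · A · (Δh/L) = 1.673 × 446 × (21.1/29.05) = 541.8 m³/day.

542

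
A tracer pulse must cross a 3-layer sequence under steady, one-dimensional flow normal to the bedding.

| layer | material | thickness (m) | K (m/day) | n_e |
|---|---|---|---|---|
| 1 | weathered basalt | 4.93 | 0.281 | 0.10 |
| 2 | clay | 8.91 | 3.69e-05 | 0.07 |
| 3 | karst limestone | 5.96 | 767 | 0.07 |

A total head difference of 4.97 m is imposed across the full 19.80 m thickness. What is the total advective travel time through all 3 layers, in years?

204

With flow normal to the layers, continuity requires the same specific discharge q through every layer.
Σ(b_i/K_i) = 4.93/0.281 + 8.91/3.69e-05 + 5.96/767 = 2.415e+05 d.
q = Δh / Σ(b_i/K_i) = 4.97 / 2.415e+05 = 2.058e-05 m/day.
In each layer the seepage velocity is v_i = q/n_i, so the layer transit time is t_i = b_i·n_i / q:
  layer 1 (weathered basalt): t_1 = 4.93 × 0.10 / 2.058e-05 = 23954 d
  layer 2 (clay): t_2 = 8.91 × 0.07 / 2.058e-05 = 30304 d
  layer 3 (karst limestone): t_3 = 5.96 × 0.07 / 2.058e-05 = 20271 d
Total t = Σ t_i = 74529 days = 204.0 years.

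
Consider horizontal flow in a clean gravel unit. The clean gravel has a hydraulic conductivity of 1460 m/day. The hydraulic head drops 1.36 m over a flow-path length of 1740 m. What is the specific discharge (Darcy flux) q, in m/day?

Hydraulic gradient i = Δh / L = 1.36 / 1740 = 0.0007816.
Specific discharge q = K · i = 1460 × 0.0007816 = 1.141 m/day.

1.14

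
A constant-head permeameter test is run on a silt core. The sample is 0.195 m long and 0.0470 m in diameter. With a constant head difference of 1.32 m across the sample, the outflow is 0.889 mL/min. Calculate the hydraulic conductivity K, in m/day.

Cross-sectional area A = π·(d/2)² = π × (0.0470/2)² = 0.001735 m².
Convert discharge: 0.889 mL/min = 1.482e-08 m³/s.
Darcy's law rearranged: K = Q·L / (A·Δh) = 1.482e-08 × 0.195 / (0.001735 × 1.32) = 1.262e-06 m/s = 0.1090 m/day.

0.109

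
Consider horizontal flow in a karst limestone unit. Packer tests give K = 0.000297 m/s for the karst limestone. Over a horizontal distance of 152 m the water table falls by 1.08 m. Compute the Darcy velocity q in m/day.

Convert K: 0.000297 m/s × 86400 = 25.66 m/day.
Hydraulic gradient i = Δh / L = 1.08 / 152 = 0.007105.
Specific discharge q = K · i = 25.66 × 0.007105 = 0.1823 m/day.

0.182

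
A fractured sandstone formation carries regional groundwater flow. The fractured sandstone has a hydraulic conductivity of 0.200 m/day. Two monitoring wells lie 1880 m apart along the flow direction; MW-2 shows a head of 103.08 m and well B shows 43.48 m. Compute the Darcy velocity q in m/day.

0.00634

Hydraulic gradient i = (103.08 − 43.48) / 1880 = 59.6 / 1880 = 0.03170.
Specific discharge q = K · i = 0.2000 × 0.03170 = 0.006340 m/day.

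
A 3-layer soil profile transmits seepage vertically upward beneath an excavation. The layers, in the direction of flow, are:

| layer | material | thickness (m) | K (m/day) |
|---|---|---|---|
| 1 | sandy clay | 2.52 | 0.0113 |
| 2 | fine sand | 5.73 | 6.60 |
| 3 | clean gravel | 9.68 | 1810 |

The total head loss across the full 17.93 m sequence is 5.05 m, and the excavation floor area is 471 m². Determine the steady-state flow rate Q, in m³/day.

10.6

Flow is perpendicular to layering, so the layers act in series and the equivalent K is the thickness-weighted harmonic mean.
Total thickness L = 2.52 + 5.73 + 9.68 = 17.93 m.
Σ(b_i/K_i) = 2.52/0.0113 + 5.73/6.60 + 9.68/1810 = 223.9 d.
K_eq = L / Σ(b_i/K_i) = 17.93 / 223.9 = 0.08009 m/day.
Q = K_eq · A · (Δh/L) = 0.08009 × 471 × (5.05/17.93) = 10.62 m³/day.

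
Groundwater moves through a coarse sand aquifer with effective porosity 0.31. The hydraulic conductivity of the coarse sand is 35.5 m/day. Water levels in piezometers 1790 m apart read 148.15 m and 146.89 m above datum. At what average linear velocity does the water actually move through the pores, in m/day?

Hydraulic gradient i = (148.15 − 146.89) / 1790 = 1.26 / 1790 = 0.0007039.
Darcy flux q = K · i = 35.50 × 0.0007039 = 0.02499 m/day.
Seepage velocity v = q / n_e = 0.02499 / 0.31 = 0.08061 m/day.

0.0806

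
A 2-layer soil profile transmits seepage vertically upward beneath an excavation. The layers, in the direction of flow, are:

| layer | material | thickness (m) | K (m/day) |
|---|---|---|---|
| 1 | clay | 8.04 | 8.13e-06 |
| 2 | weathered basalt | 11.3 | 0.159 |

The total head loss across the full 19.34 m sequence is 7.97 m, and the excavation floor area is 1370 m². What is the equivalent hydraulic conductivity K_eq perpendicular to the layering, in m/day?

1.96e-05

Flow is perpendicular to layering, so the layers act in series and the equivalent K is the thickness-weighted harmonic mean.
Total thickness L = 8.04 + 11.3 = 19.34 m.
Σ(b_i/K_i) = 8.04/8.13e-06 + 11.3/0.159 = 9.890e+05 d.
K_eq = L / Σ(b_i/K_i) = 19.34 / 9.890e+05 = 1.956e-05 m/day.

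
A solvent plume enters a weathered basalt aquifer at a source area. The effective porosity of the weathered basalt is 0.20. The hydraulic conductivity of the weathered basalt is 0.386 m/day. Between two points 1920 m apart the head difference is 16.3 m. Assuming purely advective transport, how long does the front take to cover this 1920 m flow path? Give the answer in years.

321

Hydraulic gradient i = Δh / L = 16.3 / 1920 = 0.008490.
Darcy flux q = K · i = 0.3860 × 0.008490 = 0.003277 m/day.
Seepage velocity v = q / n_e = 0.003277 / 0.20 = 0.01638 m/day.
Travel time t = L / v = 1920 / 0.01638 = 1.172e+05 days = 320.8 years.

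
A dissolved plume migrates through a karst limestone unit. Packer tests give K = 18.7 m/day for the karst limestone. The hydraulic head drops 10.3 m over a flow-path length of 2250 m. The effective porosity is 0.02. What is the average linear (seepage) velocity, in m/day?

4.28

Hydraulic gradient i = Δh / L = 10.3 / 2250 = 0.004578.
Darcy flux q = K · i = 18.70 × 0.004578 = 0.08560 m/day.
Seepage velocity v = q / n_e = 0.08560 / 0.02 = 4.280 m/day.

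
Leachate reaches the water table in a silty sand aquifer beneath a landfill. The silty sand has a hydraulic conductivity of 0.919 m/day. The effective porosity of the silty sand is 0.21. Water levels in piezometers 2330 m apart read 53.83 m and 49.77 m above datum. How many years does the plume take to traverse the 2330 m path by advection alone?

Hydraulic gradient i = (53.83 − 49.77) / 2330 = 4.06 / 2330 = 0.001742.
Darcy flux q = K · i = 0.9190 × 0.001742 = 0.001601 m/day.
Seepage velocity v = q / n_e = 0.001601 / 0.21 = 0.007625 m/day.
Travel time t = L / v = 2330 / 0.007625 = 3.056e+05 days = 836.6 years.

837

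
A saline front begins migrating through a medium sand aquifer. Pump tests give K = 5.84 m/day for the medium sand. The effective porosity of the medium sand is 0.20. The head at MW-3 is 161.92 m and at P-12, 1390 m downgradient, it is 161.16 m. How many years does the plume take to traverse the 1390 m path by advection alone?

Hydraulic gradient i = (161.92 − 161.16) / 1390 = 0.76 / 1390 = 0.0005468.
Darcy flux q = K · i = 5.840 × 0.0005468 = 0.003193 m/day.
Seepage velocity v = q / n_e = 0.003193 / 0.20 = 0.01597 m/day.
Travel time t = L / v = 1390 / 0.01597 = 87063 days = 238.4 years.

238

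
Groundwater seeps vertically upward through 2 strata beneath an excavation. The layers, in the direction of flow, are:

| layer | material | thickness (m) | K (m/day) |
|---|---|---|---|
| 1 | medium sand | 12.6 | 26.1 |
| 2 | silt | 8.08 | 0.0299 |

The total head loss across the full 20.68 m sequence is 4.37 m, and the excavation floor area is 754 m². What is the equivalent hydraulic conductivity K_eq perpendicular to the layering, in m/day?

Flow is perpendicular to layering, so the layers act in series and the equivalent K is the thickness-weighted harmonic mean.
Total thickness L = 12.6 + 8.08 = 20.68 m.
Σ(b_i/K_i) = 12.6/26.1 + 8.08/0.0299 = 270.7 d.
K_eq = L / Σ(b_i/K_i) = 20.68 / 270.7 = 0.07639 m/day.

0.0764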